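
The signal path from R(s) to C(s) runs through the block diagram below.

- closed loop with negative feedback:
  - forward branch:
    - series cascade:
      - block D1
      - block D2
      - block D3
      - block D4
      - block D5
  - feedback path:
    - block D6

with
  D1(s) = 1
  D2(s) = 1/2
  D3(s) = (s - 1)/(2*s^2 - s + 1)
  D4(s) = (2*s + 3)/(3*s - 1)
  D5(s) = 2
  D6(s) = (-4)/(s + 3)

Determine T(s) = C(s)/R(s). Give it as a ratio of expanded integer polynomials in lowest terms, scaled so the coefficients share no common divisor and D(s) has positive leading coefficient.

Answer: (2*s^3 + 7*s^2 - 9)/(6*s^4 + 13*s^3 - 19*s^2 + 7*s + 9)

Working:
Step 1: combine D1, D2, D3, D4, D5 in series gives (2*s^2 + s - 3)/(6*s^3 - 5*s^2 + 4*s - 1)
Step 2: collapse the loop ((D1*D2*D3*D4*D5) forward, D6 return) - this is the overall T(s), already in the required normalized form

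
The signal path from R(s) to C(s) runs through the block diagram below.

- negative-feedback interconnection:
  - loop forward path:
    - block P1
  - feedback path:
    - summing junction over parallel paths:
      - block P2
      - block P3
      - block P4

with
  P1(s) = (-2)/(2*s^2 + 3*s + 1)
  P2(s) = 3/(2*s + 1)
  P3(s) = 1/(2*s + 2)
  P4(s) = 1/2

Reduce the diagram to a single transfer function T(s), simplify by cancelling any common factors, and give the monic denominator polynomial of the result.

Step 1: parallel reduction of P2, P3, P4; result (2*s^2 + 11*s + 8)/(4*s^2 + 6*s + 2)
Step 2: feedback reduction of P1, (P2+P3+P4); result (-4*s^2 - 6*s - 2)/(4*s^4 + 12*s^3 + 11*s^2 - 5*s - 7)
The result of step 2 is T(s) in lowest terms. Its denominator has leading coefficient 4; dividing the denominator through by 4 makes it monic.

Therefore the answer is s^4 + 3*s^3 + 11*s^2/4 - 5*s/4 - 7/4.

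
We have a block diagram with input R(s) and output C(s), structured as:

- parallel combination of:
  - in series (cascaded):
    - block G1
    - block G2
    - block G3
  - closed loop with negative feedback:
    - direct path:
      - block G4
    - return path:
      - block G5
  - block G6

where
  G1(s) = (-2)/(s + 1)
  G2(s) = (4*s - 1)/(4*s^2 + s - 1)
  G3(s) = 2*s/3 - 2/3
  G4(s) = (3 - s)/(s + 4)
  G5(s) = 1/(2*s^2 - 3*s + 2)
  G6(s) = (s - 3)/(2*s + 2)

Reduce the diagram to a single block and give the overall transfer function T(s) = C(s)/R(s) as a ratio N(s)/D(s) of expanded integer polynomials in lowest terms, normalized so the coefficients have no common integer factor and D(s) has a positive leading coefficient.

Step 1: reduce the series chain G1, G2, G3 = (-16*s^2 + 20*s - 4)/(12*s^3 + 15*s^2 - 3)
Step 2: feedback reduction of G4, G5 = (-2*s^3 + 9*s^2 - 11*s + 6)/(2*s^3 + 5*s^2 - 11*s + 11)
Step 3: add (G1*G2*G3), [G4/(1+G4*G5)], G6 (parallel); the result is T(s) itself (integer coefficients, no common factor, positive leading denominator coefficient)

Hence the answer: (-24*s^6 + 86*s^5 - 395*s^4 + 815*s^3 - 892*s^2 + 363*s - 25)/(48*s^6 + 180*s^5 - 114*s^4 - 78*s^3 + 300*s^2 + 66*s - 66)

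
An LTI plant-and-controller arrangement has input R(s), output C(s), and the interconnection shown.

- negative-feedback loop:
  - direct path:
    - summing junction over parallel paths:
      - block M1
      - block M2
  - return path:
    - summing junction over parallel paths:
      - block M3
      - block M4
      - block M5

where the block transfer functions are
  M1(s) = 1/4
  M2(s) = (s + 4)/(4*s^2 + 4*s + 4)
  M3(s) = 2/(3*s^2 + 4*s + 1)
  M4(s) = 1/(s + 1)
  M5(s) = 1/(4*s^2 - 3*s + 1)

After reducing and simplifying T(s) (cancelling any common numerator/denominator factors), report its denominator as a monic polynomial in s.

(1) add M1, M2 (parallel) -> (s^2 + 2*s + 5)/(4*s^2 + 4*s + 4)
(2) sum the parallel branches M3, M4, M5 -> (12*s^2 - 6*s + 4)/(12*s^3 - 5*s^2 + 1)
(3) close the feedback loop around (M1+M2), (M3+M4+M5) -> (12*s^5 + 19*s^4 + 50*s^3 - 24*s^2 + 2*s + 5)/(48*s^5 + 40*s^4 + 46*s^3 + 36*s^2 - 18*s + 24)
T(s) is the step-3 result (common factors already cancelled). Leading coefficient of the denominator: 48. Divide through by 48 for the monic polynomial.

Answer: s^5 + 5*s^4/6 + 23*s^3/24 + 3*s^2/4 - 3*s/8 + 1/2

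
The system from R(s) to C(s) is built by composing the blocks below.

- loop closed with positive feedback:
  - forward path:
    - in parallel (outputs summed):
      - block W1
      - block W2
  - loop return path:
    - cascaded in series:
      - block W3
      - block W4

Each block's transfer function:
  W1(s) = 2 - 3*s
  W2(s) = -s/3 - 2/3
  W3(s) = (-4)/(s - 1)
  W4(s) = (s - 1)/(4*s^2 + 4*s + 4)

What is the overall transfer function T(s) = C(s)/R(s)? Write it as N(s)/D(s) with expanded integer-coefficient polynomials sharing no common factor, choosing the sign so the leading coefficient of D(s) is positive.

[1] parallel reduction of W1, W2 = 4/3 - 10*s/3
[2] multiply W3, W4 (series) = (-1)/(s^2 + s + 1)
[3] feedback reduction of (W1+W2), (W3*W4), giving the overall T(s)

Answer: (-10*s^3 - 6*s^2 - 6*s + 4)/(3*s^2 - 7*s + 7)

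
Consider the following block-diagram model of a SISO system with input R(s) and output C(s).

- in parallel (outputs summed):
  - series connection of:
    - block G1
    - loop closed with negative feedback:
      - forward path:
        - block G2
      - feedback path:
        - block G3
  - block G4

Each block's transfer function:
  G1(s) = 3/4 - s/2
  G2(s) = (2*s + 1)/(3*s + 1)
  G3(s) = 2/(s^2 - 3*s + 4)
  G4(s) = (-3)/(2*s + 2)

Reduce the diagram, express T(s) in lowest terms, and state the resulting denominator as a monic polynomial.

The answer is s^4 - 5*s^3/3 + 5*s^2/3 + 19*s/3 + 2.

Reasoning:
(1) feedback reduction of G2, G3, giving (2*s^3 - 5*s^2 + 5*s + 4)/(3*s^3 - 8*s^2 + 13*s + 6)
(2) cascade G1, [G2/(1+G2*G3)], giving (-4*s^4 + 16*s^3 - 25*s^2 + 7*s + 12)/(12*s^3 - 32*s^2 + 52*s + 24)
(3) reduce the parallel group (G1*[G2/(1+G2*G3)]), G4, giving (-4*s^5 + 12*s^4 - 27*s^3 + 30*s^2 - 59*s - 24)/(12*s^4 - 20*s^3 + 20*s^2 + 76*s + 24)
T(s) is the step-3 result (common factors already cancelled). Leading coefficient of the denominator: 12. Divide through by 12 for the monic polynomial.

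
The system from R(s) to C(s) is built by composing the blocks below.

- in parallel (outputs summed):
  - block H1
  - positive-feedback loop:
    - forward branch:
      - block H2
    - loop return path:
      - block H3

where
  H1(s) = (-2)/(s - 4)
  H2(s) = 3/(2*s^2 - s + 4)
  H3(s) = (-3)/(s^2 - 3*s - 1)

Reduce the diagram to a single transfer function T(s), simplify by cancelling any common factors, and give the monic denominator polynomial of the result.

The answer is s^5 - 15*s^4/2 + 33*s^3/2 - 31*s^2/2 + 49*s/2 - 10.

Reasoning:
Step 1: feedback reduction of H2, H3 gives (3*s^2 - 9*s - 3)/(2*s^4 - 7*s^3 + 5*s^2 - 11*s + 5)
Step 2: parallel reduction of H1, [H2/(1-H2*H3)] gives (-4*s^4 + 17*s^3 - 31*s^2 + 55*s + 2)/(2*s^5 - 15*s^4 + 33*s^3 - 31*s^2 + 49*s - 20)
That last expression is T(s), already simplified. Scaling its denominator by 1/2 (the reciprocal of the leading coefficient) yields the monic denominator.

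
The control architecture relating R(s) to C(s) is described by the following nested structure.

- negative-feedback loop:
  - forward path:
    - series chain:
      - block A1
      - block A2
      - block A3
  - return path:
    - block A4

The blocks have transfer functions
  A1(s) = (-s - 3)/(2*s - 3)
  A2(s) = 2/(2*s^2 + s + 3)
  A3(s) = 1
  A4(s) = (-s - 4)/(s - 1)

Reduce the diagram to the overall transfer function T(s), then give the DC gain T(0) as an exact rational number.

Step 1. series reduction of A1, A2, A3: (-2*s - 6)/(4*s^3 - 4*s^2 + 3*s - 9)
Step 2. apply the feedback formula to (A1*A2*A3), A4: (-2*s^2 - 4*s + 6)/(4*s^4 - 8*s^3 + 9*s^2 + 2*s + 33)
The step-2 result is T(s). Setting s = 0: T(0) = 6/33 = 2/11.

Answer: 2/11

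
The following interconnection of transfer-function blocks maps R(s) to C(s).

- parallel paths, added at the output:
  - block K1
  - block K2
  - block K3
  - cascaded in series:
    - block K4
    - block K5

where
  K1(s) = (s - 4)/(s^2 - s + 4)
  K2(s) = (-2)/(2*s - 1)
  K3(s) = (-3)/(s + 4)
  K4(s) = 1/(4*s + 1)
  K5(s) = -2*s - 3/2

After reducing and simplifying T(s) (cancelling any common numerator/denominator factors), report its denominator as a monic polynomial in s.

[1] combine K4, K5 in series -> (-4*s - 3)/(8*s + 2)
[2] reduce the parallel group K1, K2, K3, (K4*K5) -> (-8*s^5 - 74*s^4 + s^3 - 587*s^2 - 182*s + 40)/(16*s^5 + 44*s^4 - 14*s^3 + 250*s^2 - 64*s - 32)
No further cancellation is possible in the step-2 result, so that is T(s). Its denominator becomes monic after dividing by the leading coefficient 16.

Hence the answer: s^5 + 11*s^4/4 - 7*s^3/8 + 125*s^2/8 - 4*s - 2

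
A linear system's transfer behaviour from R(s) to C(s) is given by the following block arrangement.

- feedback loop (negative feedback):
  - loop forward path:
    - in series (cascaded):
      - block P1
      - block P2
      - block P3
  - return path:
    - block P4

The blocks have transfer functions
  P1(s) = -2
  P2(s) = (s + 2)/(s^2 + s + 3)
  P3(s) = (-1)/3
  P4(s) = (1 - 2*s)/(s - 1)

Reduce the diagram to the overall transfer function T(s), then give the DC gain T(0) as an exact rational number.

First reduce the diagram to T(s).

Step 1 - cascade P1, P2, P3 = (2*s + 4)/(3*s^2 + 3*s + 9)
Step 2 - apply the feedback formula to (P1*P2*P3), P4 = (2*s^2 + 2*s - 4)/(3*s^3 - 4*s^2 - 5)
DC gain: substitute s = 0 into T(s) from step 2: T(0) = -4/(-5) = 4/5.

Answer: 4/5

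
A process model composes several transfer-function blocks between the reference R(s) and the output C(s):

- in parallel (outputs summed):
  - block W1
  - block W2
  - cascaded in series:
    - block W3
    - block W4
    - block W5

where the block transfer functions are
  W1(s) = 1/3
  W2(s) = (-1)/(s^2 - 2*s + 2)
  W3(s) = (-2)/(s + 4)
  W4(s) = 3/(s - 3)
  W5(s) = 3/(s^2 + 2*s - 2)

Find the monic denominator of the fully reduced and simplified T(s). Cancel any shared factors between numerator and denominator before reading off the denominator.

The answer is s^6 + s^5 - 16*s^4 + 4*s^3 + 52*s^2 - 100*s + 48.

Reasoning:
[1] multiply W3, W4, W5 (series) -> (-18)/(s^4 + 3*s^3 - 12*s^2 - 26*s + 24)
[2] add W1, W2, (W3*W4*W5) (parallel) -> (s^6 + s^5 - 19*s^4 - 5*s^3 + 34*s^2 + 86*s - 132)/(3*s^6 + 3*s^5 - 48*s^4 + 12*s^3 + 156*s^2 - 300*s + 144)
The result of step 2 is T(s) in lowest terms. Its denominator has leading coefficient 3; dividing the denominator through by 3 makes it monic.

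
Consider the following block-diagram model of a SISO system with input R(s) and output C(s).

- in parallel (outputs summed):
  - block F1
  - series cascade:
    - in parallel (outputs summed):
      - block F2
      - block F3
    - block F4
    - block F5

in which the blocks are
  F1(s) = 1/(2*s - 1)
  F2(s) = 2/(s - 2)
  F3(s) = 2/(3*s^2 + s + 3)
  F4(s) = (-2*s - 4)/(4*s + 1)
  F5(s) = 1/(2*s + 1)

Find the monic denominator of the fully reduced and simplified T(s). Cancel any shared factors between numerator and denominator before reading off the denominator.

[1] sum the parallel branches F2, F3: (6*s^2 + 4*s + 2)/(3*s^3 - 5*s^2 + s - 6)
[2] series reduction of (F2+F3), F4, F5: (-12*s^3 - 32*s^2 - 20*s - 8)/(24*s^5 - 22*s^4 - 19*s^3 - 47*s^2 - 35*s - 6)
[3] add F1, ((F2+F3)*F4*F5) (parallel): (24*s^5 - 46*s^4 - 71*s^3 - 55*s^2 - 31*s + 2)/(48*s^6 - 68*s^5 - 16*s^4 - 75*s^3 - 23*s^2 + 23*s + 6)
T(s) is the step-3 result (common factors already cancelled). Leading coefficient of the denominator: 48. Divide through by 48 for the monic polynomial.

Therefore the answer is s^6 - 17*s^5/12 - s^4/3 - 25*s^3/16 - 23*s^2/48 + 23*s/48 + 1/8.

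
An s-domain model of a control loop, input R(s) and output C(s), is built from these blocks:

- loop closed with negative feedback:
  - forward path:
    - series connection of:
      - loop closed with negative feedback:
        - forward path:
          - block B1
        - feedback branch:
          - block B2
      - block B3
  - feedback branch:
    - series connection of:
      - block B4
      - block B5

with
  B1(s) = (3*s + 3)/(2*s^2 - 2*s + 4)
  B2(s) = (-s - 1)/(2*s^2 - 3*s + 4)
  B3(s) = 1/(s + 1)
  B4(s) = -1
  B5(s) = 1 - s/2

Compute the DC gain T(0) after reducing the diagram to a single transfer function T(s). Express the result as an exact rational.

(1) collapse the loop (B1 forward, B2 return); result (6*s^3 - 3*s^2 + 3*s + 12)/(4*s^4 - 10*s^3 + 19*s^2 - 26*s + 13)
(2) combine [B1/(1+B1*B2)], B3 in series; result (6*s^2 - 9*s + 12)/(4*s^4 - 10*s^3 + 19*s^2 - 26*s + 13)
(3) combine B4, B5 in series; result s/2 - 1
(4) reduce the feedback loop with forward ([B1/(1+B1*B2)]*B3) and return (B4*B5); result (12*s^2 - 18*s + 24)/(8*s^4 - 14*s^3 + 17*s^2 - 22*s + 2)
The step-4 result is T(s). Setting s = 0: T(0) = 24/2 = 12.

Answer: 12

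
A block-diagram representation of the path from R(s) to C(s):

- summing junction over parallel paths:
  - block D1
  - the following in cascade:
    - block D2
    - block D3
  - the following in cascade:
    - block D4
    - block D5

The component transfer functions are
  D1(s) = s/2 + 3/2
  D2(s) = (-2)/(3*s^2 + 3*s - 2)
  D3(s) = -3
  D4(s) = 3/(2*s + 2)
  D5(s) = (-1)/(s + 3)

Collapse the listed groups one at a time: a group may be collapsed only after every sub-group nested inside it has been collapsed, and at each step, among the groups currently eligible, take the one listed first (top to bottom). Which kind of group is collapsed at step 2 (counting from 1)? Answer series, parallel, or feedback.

The answer is series.

Reasoning:
1. cascade D2, D3
2. multiply D4, D5 (series)
3. add D1, (D2*D3), (D4*D5) (parallel)
At step 2 the group reduced is series.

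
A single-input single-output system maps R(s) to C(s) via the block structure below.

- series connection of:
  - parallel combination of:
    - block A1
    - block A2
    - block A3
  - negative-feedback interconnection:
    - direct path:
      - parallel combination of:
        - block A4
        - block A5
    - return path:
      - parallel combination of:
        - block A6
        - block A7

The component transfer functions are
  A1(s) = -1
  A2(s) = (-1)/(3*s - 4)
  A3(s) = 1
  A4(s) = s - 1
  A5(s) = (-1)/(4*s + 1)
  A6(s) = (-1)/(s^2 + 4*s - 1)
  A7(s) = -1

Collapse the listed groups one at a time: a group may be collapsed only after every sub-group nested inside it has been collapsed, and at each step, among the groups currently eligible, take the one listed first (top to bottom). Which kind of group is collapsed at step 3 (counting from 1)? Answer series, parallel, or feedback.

Answer: parallel

Working:
(1) parallel reduction of A1, A2, A3
(2) sum the parallel branches A4, A5
(3) combine A6, A7 in parallel
(4) apply the feedback formula to (A4+A5), (A6+A7)
(5) cascade (A1+A2+A3), [(A4+A5)/(1+(A4+A5)*(A6+A7))]
So the answer for step 3 is parallel.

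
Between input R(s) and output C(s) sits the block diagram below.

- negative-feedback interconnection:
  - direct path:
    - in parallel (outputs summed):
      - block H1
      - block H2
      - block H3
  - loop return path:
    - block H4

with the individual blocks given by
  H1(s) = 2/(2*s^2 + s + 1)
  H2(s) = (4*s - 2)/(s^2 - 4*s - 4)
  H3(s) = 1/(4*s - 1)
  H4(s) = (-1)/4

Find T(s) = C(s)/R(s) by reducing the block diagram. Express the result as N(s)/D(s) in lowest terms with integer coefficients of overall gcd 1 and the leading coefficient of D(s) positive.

First reduce the diagram to T(s).

Step 1. parallel reduction of H1, H2, H3 -> (34*s^4 - 7*s^3 - 37*s^2 - 42*s + 6)/(8*s^5 - 30*s^4 - 37*s^3 - 21*s^2 - 8*s + 4)
Step 2. close the feedback loop around (H1+H2+H3), H4; the result is T(s) itself (integer coefficients, no common factor, positive leading denominator coefficient)

Answer: (136*s^4 - 28*s^3 - 148*s^2 - 168*s + 24)/(32*s^5 - 154*s^4 - 141*s^3 - 47*s^2 + 10*s + 10)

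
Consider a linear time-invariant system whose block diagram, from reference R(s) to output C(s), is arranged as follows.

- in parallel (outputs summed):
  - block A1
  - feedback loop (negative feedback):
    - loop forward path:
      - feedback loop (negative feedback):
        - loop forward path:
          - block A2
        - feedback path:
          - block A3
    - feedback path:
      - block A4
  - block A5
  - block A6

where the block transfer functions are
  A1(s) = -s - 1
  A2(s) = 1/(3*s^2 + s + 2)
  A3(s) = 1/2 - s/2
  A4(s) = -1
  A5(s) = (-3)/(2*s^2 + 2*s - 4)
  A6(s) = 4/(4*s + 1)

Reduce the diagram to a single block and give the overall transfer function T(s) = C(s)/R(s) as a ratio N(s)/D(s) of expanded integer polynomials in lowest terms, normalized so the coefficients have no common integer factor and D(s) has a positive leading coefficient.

Reducing step by step:

(1) close the feedback loop around A2, A3; result 2/(6*s^2 + s + 5)
(2) collapse the loop ([A2/(1+A2*A3)] forward, A4 return); result 2/(6*s^2 + s + 3)
(3) combine A1, [[A2/(1+A2*A3)]/(1+[A2/(1+A2*A3)]*A4)], A5, A6 in parallel: this yields T(s), and no further normalization is needed

Answer: (-48*s^6 - 116*s^5 + 30*s^4 + 58*s^3 - 20*s^2 - s - 53)/(48*s^5 + 68*s^4 - 50*s^3 - 8*s^2 - 46*s - 12)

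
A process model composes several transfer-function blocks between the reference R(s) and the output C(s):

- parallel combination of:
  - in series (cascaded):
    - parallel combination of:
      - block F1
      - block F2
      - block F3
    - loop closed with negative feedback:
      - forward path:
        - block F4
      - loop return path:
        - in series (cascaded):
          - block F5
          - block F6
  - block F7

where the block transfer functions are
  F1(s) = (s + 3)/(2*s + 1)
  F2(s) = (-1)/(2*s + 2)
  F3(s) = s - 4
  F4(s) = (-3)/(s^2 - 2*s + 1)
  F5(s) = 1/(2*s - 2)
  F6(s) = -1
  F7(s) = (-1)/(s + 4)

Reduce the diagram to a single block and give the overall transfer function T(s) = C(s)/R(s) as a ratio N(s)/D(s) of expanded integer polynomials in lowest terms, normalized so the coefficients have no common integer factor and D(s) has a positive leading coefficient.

First reduce the diagram to T(s).

Step 1: combine F1, F2, F3 in parallel: (4*s^3 - 8*s^2 - 16*s - 3)/(4*s^2 + 6*s + 2)
Step 2: multiply F5, F6 (series): (-1)/(2*s - 2)
Step 3: feedback reduction of F4, (F5*F6): (6 - 6*s)/(2*s^3 - 6*s^2 + 6*s + 1)
Step 4: combine (F1+F2+F3), [F4/(1+F4*(F5*F6))] in series: (-12*s^4 + 36*s^3 + 24*s^2 - 39*s - 9)/(4*s^5 - 6*s^4 - 4*s^3 + 14*s^2 + 9*s + 1)
Step 5: parallel reduction of ((F1+F2+F3)*[F4/(1+F4*(F5*F6))]), F7, which is the overall transfer function T(s) = C(s)/R(s) in lowest terms

Answer: (-16*s^5 - 6*s^4 + 172*s^3 + 43*s^2 - 174*s - 37)/(4*s^6 + 10*s^5 - 28*s^4 - 2*s^3 + 65*s^2 + 37*s + 4)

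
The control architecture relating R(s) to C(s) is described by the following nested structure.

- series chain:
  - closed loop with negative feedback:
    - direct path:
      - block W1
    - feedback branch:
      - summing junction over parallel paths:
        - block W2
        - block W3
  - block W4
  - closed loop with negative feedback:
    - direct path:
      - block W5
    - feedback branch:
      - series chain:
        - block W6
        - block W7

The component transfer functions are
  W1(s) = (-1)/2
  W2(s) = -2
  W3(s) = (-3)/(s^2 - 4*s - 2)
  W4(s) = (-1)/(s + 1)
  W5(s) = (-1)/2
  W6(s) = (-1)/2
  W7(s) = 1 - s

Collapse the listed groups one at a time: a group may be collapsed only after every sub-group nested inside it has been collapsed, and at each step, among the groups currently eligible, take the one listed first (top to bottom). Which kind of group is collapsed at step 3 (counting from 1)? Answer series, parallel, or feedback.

(1) add W2, W3 (parallel)
(2) reduce the feedback loop with forward W1 and return (W2+W3)
(3) combine W6, W7 in series
(4) reduce the feedback loop with forward W5 and return (W6*W7)
(5) combine [W1/(1+W1*(W2+W3))], W4, [W5/(1+W5*(W6*W7))] in series
The group at step 3 is a series group.

Answer: series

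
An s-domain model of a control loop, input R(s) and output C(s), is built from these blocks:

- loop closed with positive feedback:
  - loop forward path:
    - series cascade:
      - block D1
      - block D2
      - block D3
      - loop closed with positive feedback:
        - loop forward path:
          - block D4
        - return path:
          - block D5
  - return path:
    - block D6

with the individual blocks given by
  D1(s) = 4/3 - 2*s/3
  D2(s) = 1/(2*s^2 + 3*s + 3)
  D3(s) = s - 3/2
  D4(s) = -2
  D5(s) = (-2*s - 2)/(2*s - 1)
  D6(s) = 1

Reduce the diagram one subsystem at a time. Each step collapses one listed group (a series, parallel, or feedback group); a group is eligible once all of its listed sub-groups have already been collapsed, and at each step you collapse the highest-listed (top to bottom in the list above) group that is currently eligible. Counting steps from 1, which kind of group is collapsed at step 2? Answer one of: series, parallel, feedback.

Reducing step by step:

Step 1: apply the feedback formula to D4, D5
Step 2: reduce the series chain D1, D2, D3, [D4/(1-D4*D5)]
Step 3: close the feedback loop around (D1*D2*D3*[D4/(1-D4*D5)]), D6
At step 2 the group reduced is series.

Answer: series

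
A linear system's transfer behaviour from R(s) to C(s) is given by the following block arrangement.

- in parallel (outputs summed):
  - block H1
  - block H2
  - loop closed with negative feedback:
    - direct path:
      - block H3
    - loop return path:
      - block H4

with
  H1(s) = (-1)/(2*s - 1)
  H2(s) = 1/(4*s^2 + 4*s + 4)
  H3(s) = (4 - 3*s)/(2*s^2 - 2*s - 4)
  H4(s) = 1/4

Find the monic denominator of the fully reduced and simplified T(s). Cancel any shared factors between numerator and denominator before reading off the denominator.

Answer: s^5 - 7*s^4/8 - 27*s^3/16 - 31*s^2/16 - s/16 + 3/4

Working:
(1) feedback reduction of H3, H4, giving (16 - 12*s)/(8*s^2 - 11*s - 12)
(2) reduce the parallel group H1, H2, [H3/(1+H3*H4)], giving (-128*s^4 + 108*s^3 + 46*s^2 + 191*s - 4)/(64*s^5 - 56*s^4 - 108*s^3 - 124*s^2 - 4*s + 48)
T(s) is the step-2 result (common factors already cancelled). Leading coefficient of the denominator: 64. Divide through by 64 for the monic polynomial.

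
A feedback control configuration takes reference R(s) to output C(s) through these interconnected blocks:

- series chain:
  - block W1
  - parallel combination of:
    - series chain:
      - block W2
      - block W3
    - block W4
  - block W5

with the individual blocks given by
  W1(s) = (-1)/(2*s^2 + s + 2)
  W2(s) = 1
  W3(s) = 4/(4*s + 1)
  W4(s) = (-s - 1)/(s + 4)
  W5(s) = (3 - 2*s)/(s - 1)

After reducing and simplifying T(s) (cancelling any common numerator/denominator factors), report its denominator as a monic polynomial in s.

The answer is s^5 + 15*s^4/4 - 5*s^3/8 + 5*s^2/8 - 15*s/4 - 1.

Reasoning:
Step 1: combine W2, W3 in series; result 4/(4*s + 1)
Step 2: add (W2*W3), W4 (parallel); result (-4*s^2 - s + 15)/(4*s^2 + 17*s + 4)
Step 3: cascade W1, ((W2*W3)+W4), W5; result (-8*s^3 + 10*s^2 + 33*s - 45)/(8*s^5 + 30*s^4 - 5*s^3 + 5*s^2 - 30*s - 8)
The result of step 3 is T(s) in lowest terms. Its denominator has leading coefficient 8; dividing the denominator through by 8 makes it monic.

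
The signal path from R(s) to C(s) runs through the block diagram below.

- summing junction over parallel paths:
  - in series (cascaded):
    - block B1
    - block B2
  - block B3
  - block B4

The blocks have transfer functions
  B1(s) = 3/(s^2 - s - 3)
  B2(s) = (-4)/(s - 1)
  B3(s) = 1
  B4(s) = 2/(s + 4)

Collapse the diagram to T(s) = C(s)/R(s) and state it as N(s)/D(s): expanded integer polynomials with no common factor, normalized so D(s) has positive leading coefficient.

Reducing step by step:

(1) combine B1, B2 in series -> (-12)/(s^3 - 2*s^2 - 2*s + 3)
(2) add (B1*B2), B3, B4 (parallel), which is the overall transfer function T(s) = C(s)/R(s) in lowest terms

Answer: (s^4 + 4*s^3 - 14*s^2 - 21*s - 30)/(s^4 + 2*s^3 - 10*s^2 - 5*s + 12)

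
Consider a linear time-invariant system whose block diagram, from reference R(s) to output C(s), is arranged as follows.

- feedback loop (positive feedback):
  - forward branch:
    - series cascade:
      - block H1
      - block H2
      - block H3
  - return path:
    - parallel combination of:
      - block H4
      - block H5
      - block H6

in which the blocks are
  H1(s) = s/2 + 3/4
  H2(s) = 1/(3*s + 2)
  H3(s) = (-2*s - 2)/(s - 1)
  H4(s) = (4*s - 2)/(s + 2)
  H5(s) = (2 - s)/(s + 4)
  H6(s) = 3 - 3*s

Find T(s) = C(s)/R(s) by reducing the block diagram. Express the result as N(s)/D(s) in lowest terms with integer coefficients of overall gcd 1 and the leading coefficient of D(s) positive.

[1] series reduction of H1, H2, H3; result (-2*s^2 - 5*s - 3)/(6*s^2 - 2*s - 4)
[2] reduce the parallel group H4, H5, H6; result (-3*s^3 - 12*s^2 + 8*s + 20)/(s^2 + 6*s + 8)
[3] apply the feedback formula to (H1*H2*H3), (H4+H5+H6) - this is the overall T(s), already in the required normalized form

Hence the answer: (2*s^4 + 17*s^3 + 49*s^2 + 58*s + 24)/(6*s^5 + 33*s^4 + 19*s^3 - 76*s^2 - 84*s - 28)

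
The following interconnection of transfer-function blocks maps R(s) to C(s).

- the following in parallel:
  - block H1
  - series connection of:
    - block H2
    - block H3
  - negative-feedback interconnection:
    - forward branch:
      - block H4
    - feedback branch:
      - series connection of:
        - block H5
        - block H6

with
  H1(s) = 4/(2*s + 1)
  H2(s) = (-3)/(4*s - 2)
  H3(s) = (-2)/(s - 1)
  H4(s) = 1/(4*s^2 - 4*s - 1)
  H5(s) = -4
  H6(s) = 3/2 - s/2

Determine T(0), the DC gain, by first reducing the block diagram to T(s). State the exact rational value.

Answer: 48/7

Working:
Step 1: multiply H2, H3 (series), giving 3/(2*s^2 - 3*s + 1)
Step 2: multiply H5, H6 (series), giving 2*s - 6
Step 3: apply the feedback formula to H4, (H5*H6), giving 1/(4*s^2 - 2*s - 7)
Step 4: reduce the parallel group H1, (H2*H3), [H4/(1+H4*(H5*H6))], giving (32*s^4 - 36*s^3 - 20*s^2 + 27*s - 48)/(16*s^5 - 24*s^4 - 24*s^3 + 34*s^2 + 5*s - 7)
DC gain: substitute s = 0 into T(s) from step 4: T(0) = -48/(-7) = 48/7.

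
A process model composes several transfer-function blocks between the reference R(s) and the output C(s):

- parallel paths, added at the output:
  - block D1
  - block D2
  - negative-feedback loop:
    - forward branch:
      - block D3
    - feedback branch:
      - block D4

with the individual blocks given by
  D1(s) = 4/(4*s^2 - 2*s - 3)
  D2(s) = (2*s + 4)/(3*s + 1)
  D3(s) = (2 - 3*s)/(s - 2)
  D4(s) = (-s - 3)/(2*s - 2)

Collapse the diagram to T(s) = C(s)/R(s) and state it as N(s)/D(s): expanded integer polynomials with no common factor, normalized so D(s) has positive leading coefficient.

The answer is (-32*s^5 + 200*s^4 - 16*s^3 - 150*s^2 + 10*s + 28)/(60*s^5 + 2*s^4 - 81*s^3 - 22*s^2 + 19*s + 6).

Reasoning:
Step 1: close the feedback loop around D3, D4 = (-6*s^2 + 10*s - 4)/(5*s^2 + s - 2)
Step 2: add D1, D2, [D3/(1+D3*D4)] (parallel); the result is T(s) itself (integer coefficients, no common factor, positive leading denominator coefficient)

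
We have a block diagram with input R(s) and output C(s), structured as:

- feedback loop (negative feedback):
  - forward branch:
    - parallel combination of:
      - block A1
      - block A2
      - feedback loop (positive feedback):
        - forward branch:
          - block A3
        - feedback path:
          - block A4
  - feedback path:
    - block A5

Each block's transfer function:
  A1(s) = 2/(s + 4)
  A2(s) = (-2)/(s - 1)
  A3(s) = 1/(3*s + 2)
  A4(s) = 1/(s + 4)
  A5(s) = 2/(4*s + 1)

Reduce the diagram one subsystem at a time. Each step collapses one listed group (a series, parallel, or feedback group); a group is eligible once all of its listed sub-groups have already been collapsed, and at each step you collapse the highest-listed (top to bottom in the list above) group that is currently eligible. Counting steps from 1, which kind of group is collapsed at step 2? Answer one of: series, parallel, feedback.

Answer: parallel

Working:
Step 1 - feedback reduction of A3, A4
Step 2 - add A1, A2, [A3/(1-A3*A4)] (parallel)
Step 3 - close the feedback loop around (A1+A2+[A3/(1-A3*A4)]), A5
At step 2 the group reduced is parallel.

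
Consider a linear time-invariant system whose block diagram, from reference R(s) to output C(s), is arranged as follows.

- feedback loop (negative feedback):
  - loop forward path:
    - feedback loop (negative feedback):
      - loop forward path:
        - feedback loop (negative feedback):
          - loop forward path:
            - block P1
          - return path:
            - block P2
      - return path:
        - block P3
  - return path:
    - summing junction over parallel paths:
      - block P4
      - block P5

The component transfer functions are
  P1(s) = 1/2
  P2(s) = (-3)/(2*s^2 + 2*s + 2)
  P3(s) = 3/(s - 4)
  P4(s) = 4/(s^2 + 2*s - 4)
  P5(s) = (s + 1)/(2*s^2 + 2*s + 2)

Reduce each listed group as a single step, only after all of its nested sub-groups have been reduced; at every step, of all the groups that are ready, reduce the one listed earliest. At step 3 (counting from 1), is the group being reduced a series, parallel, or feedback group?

1. close the feedback loop around P1, P2
2. close the feedback loop around [P1/(1+P1*P2)], P3
3. combine P4, P5 in parallel
4. feedback reduction of [[P1/(1+P1*P2)]/(1+[P1/(1+P1*P2)]*P3)], (P4+P5)
Step 3 collapses a parallel group.

Therefore the answer is parallel.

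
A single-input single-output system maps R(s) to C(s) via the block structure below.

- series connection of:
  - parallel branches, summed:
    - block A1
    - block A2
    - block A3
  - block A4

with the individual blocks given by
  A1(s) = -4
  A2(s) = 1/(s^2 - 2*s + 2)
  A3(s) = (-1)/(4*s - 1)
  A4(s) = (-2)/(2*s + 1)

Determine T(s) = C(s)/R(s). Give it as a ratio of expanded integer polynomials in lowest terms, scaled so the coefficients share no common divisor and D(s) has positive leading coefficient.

Step 1 - sum the parallel branches A1, A2, A3 = (-16*s^3 + 35*s^2 - 34*s + 5)/(4*s^3 - 9*s^2 + 10*s - 2)
Step 2 - combine (A1+A2+A3), A4 in series - this is the overall T(s), already in the required normalized form

Hence the answer: (32*s^3 - 70*s^2 + 68*s - 10)/(8*s^4 - 14*s^3 + 11*s^2 + 6*s - 2)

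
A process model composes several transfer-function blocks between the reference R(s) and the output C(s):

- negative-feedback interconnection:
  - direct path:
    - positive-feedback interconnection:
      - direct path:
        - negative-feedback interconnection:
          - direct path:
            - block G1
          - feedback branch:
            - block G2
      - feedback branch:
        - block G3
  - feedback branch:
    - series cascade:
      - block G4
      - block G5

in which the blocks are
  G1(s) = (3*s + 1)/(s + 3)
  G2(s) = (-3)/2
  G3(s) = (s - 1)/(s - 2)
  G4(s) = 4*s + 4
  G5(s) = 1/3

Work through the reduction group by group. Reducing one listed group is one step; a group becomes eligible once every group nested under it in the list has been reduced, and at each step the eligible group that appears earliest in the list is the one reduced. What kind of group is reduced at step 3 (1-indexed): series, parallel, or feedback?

The answer is series.

Reasoning:
(1) reduce the feedback loop with forward G1 and return G2
(2) close the feedback loop around [G1/(1+G1*G2)], G3
(3) series reduction of G4, G5
(4) feedback reduction of [[G1/(1+G1*G2)]/(1-[G1/(1+G1*G2)]*G3)], (G4*G5)
So the answer for step 3 is series.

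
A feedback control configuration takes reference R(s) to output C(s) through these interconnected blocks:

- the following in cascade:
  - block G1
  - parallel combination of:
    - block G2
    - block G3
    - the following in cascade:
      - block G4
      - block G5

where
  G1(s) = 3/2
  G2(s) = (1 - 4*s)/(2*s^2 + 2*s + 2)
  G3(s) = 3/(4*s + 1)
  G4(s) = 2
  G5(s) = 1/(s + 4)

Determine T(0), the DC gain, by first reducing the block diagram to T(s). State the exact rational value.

[1] combine G4, G5 in series: 2/(s + 4)
[2] add G2, G3, (G4*G5) (parallel): (6*s^3 - 14*s^2 + 51*s + 32)/(8*s^4 + 42*s^3 + 50*s^2 + 42*s + 8)
[3] series reduction of G1, (G2+G3+(G4*G5)): (18*s^3 - 42*s^2 + 153*s + 96)/(16*s^4 + 84*s^3 + 100*s^2 + 84*s + 16)
Step 3 gives the overall T(s). Then T(0) = 96/16 = 6.

Answer: 6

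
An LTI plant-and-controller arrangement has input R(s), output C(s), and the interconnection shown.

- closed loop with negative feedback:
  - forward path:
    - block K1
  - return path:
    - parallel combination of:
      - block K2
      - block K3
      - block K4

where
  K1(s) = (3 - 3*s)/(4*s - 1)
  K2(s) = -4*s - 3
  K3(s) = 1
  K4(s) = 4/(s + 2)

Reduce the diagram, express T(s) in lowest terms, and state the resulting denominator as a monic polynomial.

Step 1: add K2, K3, K4 (parallel): (-4*s^2 - 10*s)/(s + 2)
Step 2: close the feedback loop around K1, (K2+K3+K4): (-3*s^2 - 3*s + 6)/(12*s^3 + 22*s^2 - 23*s - 2)
That last expression is T(s), already simplified. Scaling its denominator by 1/12 (the reciprocal of the leading coefficient) yields the monic denominator.

Final answer: s^3 + 11*s^2/6 - 23*s/12 - 1/6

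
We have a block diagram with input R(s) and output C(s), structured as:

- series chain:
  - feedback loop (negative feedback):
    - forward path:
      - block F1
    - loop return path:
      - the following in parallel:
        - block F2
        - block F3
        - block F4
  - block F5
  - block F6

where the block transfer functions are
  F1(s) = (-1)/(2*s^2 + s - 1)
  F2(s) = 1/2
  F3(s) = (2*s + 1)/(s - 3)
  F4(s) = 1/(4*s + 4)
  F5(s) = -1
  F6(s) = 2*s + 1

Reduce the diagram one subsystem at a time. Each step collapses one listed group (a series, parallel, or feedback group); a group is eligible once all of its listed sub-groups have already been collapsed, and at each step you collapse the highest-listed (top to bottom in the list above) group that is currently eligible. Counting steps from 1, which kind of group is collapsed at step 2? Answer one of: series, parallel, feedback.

Step 1 - add F2, F3, F4 (parallel)
Step 2 - collapse the loop (F1 forward, (F2+F3+F4) return)
Step 3 - multiply [F1/(1+F1*(F2+F3+F4))], F5, F6 (series)
Step 2: feedback.

Therefore the answer is feedback.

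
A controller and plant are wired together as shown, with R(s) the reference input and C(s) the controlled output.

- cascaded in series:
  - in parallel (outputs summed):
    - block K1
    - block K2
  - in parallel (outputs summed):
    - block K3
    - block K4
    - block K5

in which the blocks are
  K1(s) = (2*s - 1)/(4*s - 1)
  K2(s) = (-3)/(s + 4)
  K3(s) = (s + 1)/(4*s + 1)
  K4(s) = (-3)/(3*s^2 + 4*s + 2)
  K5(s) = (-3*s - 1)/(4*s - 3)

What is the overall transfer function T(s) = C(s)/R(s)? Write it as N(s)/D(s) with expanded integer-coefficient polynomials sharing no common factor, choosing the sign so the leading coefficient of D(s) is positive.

First reduce the diagram to T(s).

(1) parallel reduction of K1, K2 -> (2*s^2 - 5*s - 1)/(4*s^2 + 15*s - 4)
(2) add K3, K4, K5 (parallel) -> (-24*s^4 - 50*s^3 - 100*s^2 - 4*s + 1)/(48*s^4 + 40*s^3 - 9*s^2 - 28*s - 6)
(3) combine (K1+K2), (K3+K4+K5) in series, giving the overall T(s)

Answer: (-48*s^6 + 20*s^5 + 74*s^4 + 542*s^3 + 122*s^2 - s - 1)/(192*s^6 + 880*s^5 + 372*s^4 - 407*s^3 - 408*s^2 + 22*s + 24)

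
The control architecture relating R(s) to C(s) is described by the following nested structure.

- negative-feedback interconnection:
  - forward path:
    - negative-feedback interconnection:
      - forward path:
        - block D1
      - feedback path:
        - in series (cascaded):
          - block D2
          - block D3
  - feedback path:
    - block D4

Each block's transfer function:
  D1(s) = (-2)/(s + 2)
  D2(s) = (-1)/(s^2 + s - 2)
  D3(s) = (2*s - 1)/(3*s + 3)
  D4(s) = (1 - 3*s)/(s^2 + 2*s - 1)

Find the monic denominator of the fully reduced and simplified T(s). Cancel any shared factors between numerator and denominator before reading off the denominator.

Step 1 - multiply D2, D3 (series) = (1 - 2*s)/(3*s^3 + 6*s^2 - 3*s - 6)
Step 2 - feedback reduction of D1, (D2*D3) = (-6*s^3 - 12*s^2 + 6*s + 12)/(3*s^4 + 12*s^3 + 9*s^2 - 8*s - 14)
Step 3 - close the feedback loop around [D1/(1+D1*(D2*D3))], D4 = (-6*s^5 - 24*s^4 - 12*s^3 + 36*s^2 + 18*s - 12)/(3*s^6 + 18*s^5 + 48*s^4 + 28*s^3 - 69*s^2 - 50*s + 26)
That last expression is T(s), already simplified. Scaling its denominator by 1/3 (the reciprocal of the leading coefficient) yields the monic denominator.

Final answer: s^6 + 6*s^5 + 16*s^4 + 28*s^3/3 - 23*s^2 - 50*s/3 + 26/3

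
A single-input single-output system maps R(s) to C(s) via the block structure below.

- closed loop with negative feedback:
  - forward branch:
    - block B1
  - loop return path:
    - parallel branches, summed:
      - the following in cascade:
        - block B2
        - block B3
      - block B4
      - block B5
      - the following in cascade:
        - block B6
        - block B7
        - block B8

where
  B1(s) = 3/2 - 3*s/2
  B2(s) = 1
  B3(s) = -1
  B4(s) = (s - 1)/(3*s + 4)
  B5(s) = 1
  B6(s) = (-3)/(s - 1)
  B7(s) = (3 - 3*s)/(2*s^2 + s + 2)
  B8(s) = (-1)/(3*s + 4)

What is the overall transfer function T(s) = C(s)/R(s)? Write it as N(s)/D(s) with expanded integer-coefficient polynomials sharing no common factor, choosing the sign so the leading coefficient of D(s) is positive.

(1) combine B2, B3 in series, giving -1
(2) multiply B6, B7, B8 (series), giving (-9)/(6*s^3 + 11*s^2 + 10*s + 8)
(3) reduce the parallel group (B2*B3), B4, B5, (B6*B7*B8), giving (2*s^3 - s^2 + s - 11)/(6*s^3 + 11*s^2 + 10*s + 8)
(4) collapse the loop (B1 forward, ((B2*B3)+B4+B5+(B6*B7*B8)) return), giving the overall T(s)

Final answer: (18*s^4 + 15*s^3 - 3*s^2 - 6*s - 24)/(6*s^4 - 21*s^3 - 16*s^2 - 56*s + 17)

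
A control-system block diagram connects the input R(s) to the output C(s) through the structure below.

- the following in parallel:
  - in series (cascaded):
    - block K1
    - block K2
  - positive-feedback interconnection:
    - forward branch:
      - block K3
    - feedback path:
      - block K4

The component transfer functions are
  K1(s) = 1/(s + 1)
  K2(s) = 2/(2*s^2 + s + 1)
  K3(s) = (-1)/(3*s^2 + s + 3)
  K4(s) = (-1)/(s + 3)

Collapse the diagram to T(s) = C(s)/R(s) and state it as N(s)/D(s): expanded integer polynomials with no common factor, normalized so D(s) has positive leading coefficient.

Answer: (-2*s^4 - 3*s^3 + 9*s^2 + 5*s + 13)/(6*s^6 + 29*s^5 + 48*s^4 + 57*s^3 + 46*s^2 + 22*s + 8)

Working:
Step 1: cascade K1, K2 = 2/(2*s^3 + 3*s^2 + 2*s + 1)
Step 2: close the feedback loop around K3, K4 = (-s - 3)/(3*s^3 + 10*s^2 + 6*s + 8)
Step 3: sum the parallel branches (K1*K2), [K3/(1-K3*K4)]: this yields T(s), and no further normalization is needed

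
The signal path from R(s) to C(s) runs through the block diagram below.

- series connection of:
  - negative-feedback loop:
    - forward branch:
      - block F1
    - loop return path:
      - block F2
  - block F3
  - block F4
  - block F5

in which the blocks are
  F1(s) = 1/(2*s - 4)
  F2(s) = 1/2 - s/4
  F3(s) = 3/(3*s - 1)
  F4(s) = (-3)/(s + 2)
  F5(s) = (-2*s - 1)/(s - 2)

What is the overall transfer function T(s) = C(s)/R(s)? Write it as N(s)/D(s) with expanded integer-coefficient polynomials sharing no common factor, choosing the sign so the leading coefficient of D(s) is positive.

Step 1 - reduce the feedback loop with forward F1 and return F2 -> 4/(7*s - 14)
Step 2 - series reduction of [F1/(1+F1*F2)], F3, F4, F5 - this is the overall T(s), already in the required normalized form

Answer: (72*s + 36)/(21*s^4 - 49*s^3 - 70*s^2 + 196*s - 56)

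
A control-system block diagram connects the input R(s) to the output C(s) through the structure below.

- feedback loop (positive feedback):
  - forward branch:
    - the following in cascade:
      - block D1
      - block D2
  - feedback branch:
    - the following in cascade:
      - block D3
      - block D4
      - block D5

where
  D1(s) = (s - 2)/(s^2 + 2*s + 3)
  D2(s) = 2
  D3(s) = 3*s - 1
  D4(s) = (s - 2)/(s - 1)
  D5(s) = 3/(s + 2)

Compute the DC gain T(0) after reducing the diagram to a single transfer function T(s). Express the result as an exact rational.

(1) cascade D1, D2 gives (2*s - 4)/(s^2 + 2*s + 3)
(2) multiply D3, D4, D5 (series) gives (9*s^2 - 21*s + 6)/(s^2 + s - 2)
(3) apply the feedback formula to (D1*D2), (D3*D4*D5) gives (2*s^3 - 2*s^2 - 8*s + 8)/(s^4 - 15*s^3 + 81*s^2 - 97*s + 18)
Step 3 gives the overall T(s). Then T(0) = 8/18 = 4/9.

Final answer: 4/9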